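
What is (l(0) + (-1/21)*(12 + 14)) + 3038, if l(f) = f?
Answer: 63772/21 ≈ 3036.8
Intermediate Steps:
(l(0) + (-1/21)*(12 + 14)) + 3038 = (0 + (-1/21)*(12 + 14)) + 3038 = (0 - 1*1/21*26) + 3038 = (0 - 1/21*26) + 3038 = (0 - 26/21) + 3038 = -26/21 + 3038 = 63772/21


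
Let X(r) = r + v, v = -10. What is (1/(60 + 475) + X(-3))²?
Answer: 48358116/286225 ≈ 168.95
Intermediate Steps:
X(r) = -10 + r (X(r) = r - 10 = -10 + r)
(1/(60 + 475) + X(-3))² = (1/(60 + 475) + (-10 - 3))² = (1/535 - 13)² = (-6954/535)² = 48358116/286225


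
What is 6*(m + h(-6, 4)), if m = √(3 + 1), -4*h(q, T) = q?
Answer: 21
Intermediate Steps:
h(q, T) = -q/4
m = 2 (m = √4 = 2)
6*(m + h(-6, 4)) = 6*(2 - ¼*(-6)) = 6*(2 + 3/2) = 6*(7/2) = 21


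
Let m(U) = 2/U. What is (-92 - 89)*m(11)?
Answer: -362/11 ≈ -32.909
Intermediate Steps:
(-92 - 89)*m(11) = (-92 - 89)*(2/11) = -362/11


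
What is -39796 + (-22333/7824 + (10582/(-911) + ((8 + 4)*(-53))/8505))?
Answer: -268149598112131/6735642480 ≈ -39811.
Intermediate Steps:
-39796 + (-22333/7824 + (10582/(-911) + ((8 + 4)*(-53))/8505)) = -39796 + (-22333*1/7824 + (10582*(-1/911) + (12*(-53))*(1/8505))) = -39796 + (-22333/7824 + (-10582/911 - 636*1/8505)) = -39796 + (-22333/7824 + (-10582/911 - 212/2835)) = -39796 + (-22333/7824 - 30193102/2582685) = -39796 - 97969978051/6735642480 = -268149598112131/6735642480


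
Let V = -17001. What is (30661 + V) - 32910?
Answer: -19250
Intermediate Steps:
(30661 + V) - 32910 = (30661 - 17001) - 32910 = 13660 - 32910 = -19250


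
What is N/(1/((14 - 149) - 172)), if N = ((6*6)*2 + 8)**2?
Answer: -1964800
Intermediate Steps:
N = 6400 (N = (36*2 + 8)**2 = (72 + 8)**2 = 80**2 = 6400)
N/(1/((14 - 149) - 172)) = 6400/(1/((14 - 149) - 172)) = 6400/(1/(-135 - 172)) = 6400/(1/(-307)) = 6400/(-1/307) = 6400*(-307) = -1964800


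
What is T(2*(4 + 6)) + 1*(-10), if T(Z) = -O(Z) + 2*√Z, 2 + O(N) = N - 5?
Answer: -23 + 4*√5 ≈ -14.056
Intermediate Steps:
O(N) = -7 + N (O(N) = -2 + (N - 5) = -2 + (-5 + N) = -7 + N)
T(Z) = 7 - Z + 2*√Z (T(Z) = -(-7 + Z) + 2*√Z = (7 - Z) + 2*√Z = 7 - Z + 2*√Z)
T(2*(4 + 6)) + 1*(-10) = (7 - 2*(4 + 6) + 2*√(2*(4 + 6))) + 1*(-10) = (7 - 2*10 + 2*√(2*10)) - 10 = (7 - 1*20 + 2*√20) - 10 = (7 - 20 + 2*(2*√5)) - 10 = (7 - 20 + 4*√5) - 10 = (-13 + 4*√5) - 10 = -23 + 4*√5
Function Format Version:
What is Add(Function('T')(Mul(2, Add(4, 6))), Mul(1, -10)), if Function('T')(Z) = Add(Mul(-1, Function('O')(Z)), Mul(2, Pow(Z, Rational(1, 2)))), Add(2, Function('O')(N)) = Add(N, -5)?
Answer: Add(-23, Mul(4, Pow(5, Rational(1, 2)))) ≈ -14.056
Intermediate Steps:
Function('O')(N) = Add(-7, N) (Function('O')(N) = Add(-2, Add(N, -5)) = Add(-2, Add(-5, N)) = Add(-7, N))
Function('T')(Z) = Add(7, Mul(-1, Z), Mul(2, Pow(Z, Rational(1, 2)))) (Function('T')(Z) = Add(Mul(-1, Add(-7, Z)), Mul(2, Pow(Z, Rational(1, 2)))) = Add(Add(7, Mul(-1, Z)), Mul(2, Pow(Z, Rational(1, 2)))) = Add(7, Mul(-1, Z), Mul(2, Pow(Z, Rational(1, 2)))))
Add(Function('T')(Mul(2, Add(4, 6))), Mul(1, -10)) = Add(Add(7, Mul(-1, Mul(2, Add(4, 6))), Mul(2, Pow(Mul(2, Add(4, 6)), Rational(1, 2)))), Mul(1, -10)) = Add(Add(7, Mul(-1, Mul(2, 10)), Mul(2, Pow(Mul(2, 10), Rational(1, 2)))), -10) = Add(Add(7, Mul(-1, 20), Mul(2, Pow(20, Rational(1, 2)))), -10) = Add(Add(7, -20, Mul(2, Mul(2, Pow(5, Rational(1, 2))))), -10) = Add(Add(7, -20, Mul(4, Pow(5, Rational(1, 2)))), -10) = Add(Add(-13, Mul(4, Pow(5, Rational(1, 2)))), -10) = Add(-23, Mul(4, Pow(5, Rational(1, 2))))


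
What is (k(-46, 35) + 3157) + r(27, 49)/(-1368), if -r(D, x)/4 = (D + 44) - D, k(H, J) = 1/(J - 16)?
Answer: 539878/171 ≈ 3157.2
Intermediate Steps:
k(H, J) = 1/(-16 + J)
r(D, x) = -176 (r(D, x) = -4*((D + 44) - D) = -4*((44 + D) - D) = -4*44 = -176)
(k(-46, 35) + 3157) + r(27, 49)/(-1368) = (1/(-16 + 35) + 3157) - 176/(-1368) = (1/19 + 3157) - 176*(-1/1368) = (1/19 + 3157) + 22/171 = 59984/19 + 22/171 = 539878/171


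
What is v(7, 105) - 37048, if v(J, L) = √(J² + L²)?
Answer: -37048 + 7*√226 ≈ -36943.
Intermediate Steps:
v(7, 105) - 37048 = √(7² + 105²) - 37048 = √(49 + 11025) - 37048 = √11074 - 37048 = 7*√226 - 37048 = -37048 + 7*√226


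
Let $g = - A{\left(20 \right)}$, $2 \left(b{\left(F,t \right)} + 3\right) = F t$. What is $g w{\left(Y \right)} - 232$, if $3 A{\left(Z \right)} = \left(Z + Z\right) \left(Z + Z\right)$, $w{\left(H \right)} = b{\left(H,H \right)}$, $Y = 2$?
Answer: $\frac{904}{3} \approx 301.33$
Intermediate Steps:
$b{\left(F,t \right)} = -3 + \frac{F t}{2}$
$w{\left(H \right)} = -3 + \frac{H^{2}}{2}$ ($w{\left(H \right)} = -3 + \frac{H H}{2} = -3 + \frac{H^{2}}{2}$)
$A{\left(Z \right)} = \frac{4 Z^{2}}{3}$ ($A{\left(Z \right)} = \frac{\left(Z + Z\right) \left(Z + Z\right)}{3} = \frac{2 Z 2 Z}{3} = \frac{4 Z^{2}}{3}$)
$g = - \frac{1600}{3}$ ($g = - \frac{4 \cdot 20^{2}}{3} = - \frac{4 \cdot 400}{3} = \left(-1\right) \frac{1600}{3} = - \frac{1600}{3} \approx -533.33$)
$g w{\left(Y \right)} - 232 = - \frac{1600 \left(-3 + \frac{2^{2}}{2}\right)}{3} - 232 = - \frac{1600 \left(-3 + \frac{1}{2} \cdot 4\right)}{3} - 232 = - \frac{1600 \left(-3 + 2\right)}{3} - 232 = \left(- \frac{1600}{3}\right) \left(-1\right) - 232 = \frac{1600}{3} - 232 = \frac{904}{3}$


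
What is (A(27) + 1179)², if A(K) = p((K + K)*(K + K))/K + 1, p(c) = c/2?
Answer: 1522756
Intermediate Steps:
p(c) = c/2 (p(c) = c*(½) = c/2)
A(K) = 1 + 2*K (A(K) = (((K + K)*(K + K))/2)/K + 1 = (((2*K)*(2*K))/2)/K + 1 = ((4*K²)/2)/K + 1 = (2*K²)/K + 1 = 2*K + 1 = 1 + 2*K)
(A(27) + 1179)² = ((1 + 2*27) + 1179)² = ((1 + 54) + 1179)² = (55 + 1179)² = 1234² = 1522756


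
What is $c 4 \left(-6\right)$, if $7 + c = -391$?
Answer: $9552$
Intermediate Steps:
$c = -398$ ($c = -7 - 391 = -398$)
$c 4 \left(-6\right) = - 398 \cdot 4 \left(-6\right) = \left(-398\right) \left(-24\right) = 9552$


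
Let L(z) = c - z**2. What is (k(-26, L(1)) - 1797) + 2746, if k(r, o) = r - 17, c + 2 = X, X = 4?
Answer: 906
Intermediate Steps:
c = 2 (c = -2 + 4 = 2)
L(z) = 2 - z**2
k(r, o) = -17 + r
(k(-26, L(1)) - 1797) + 2746 = ((-17 - 26) - 1797) + 2746 = (-43 - 1797) + 2746 = -1840 + 2746 = 906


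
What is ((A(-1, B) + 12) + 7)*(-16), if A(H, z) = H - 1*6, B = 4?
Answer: -192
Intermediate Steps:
A(H, z) = -6 + H (A(H, z) = H - 6 = -6 + H)
((A(-1, B) + 12) + 7)*(-16) = (((-6 - 1) + 12) + 7)*(-16) = ((-7 + 12) + 7)*(-16) = (5 + 7)*(-16) = 12*(-16) = -192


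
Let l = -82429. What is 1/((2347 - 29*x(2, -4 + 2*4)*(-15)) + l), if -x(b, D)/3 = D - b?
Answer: -1/82692 ≈ -1.2093e-5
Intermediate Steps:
x(b, D) = -3*D + 3*b (x(b, D) = -3*(D - b) = -3*D + 3*b)
1/((2347 - 29*x(2, -4 + 2*4)*(-15)) + l) = 1/((2347 - 29*(-3*(-4 + 2*4) + 3*2)*(-15)) - 82429) = 1/((2347 - 29*(-3*(-4 + 8) + 6)*(-15)) - 82429) = 1/((2347 - 29*(-3*4 + 6)*(-15)) - 82429) = 1/((2347 - 29*(-12 + 6)*(-15)) - 82429) = 1/((2347 - 29*(-6)*(-15)) - 82429) = 1/((2347 - (-174)*(-15)) - 82429) = 1/((2347 - 1*2610) - 82429) = 1/((2347 - 2610) - 82429) = 1/(-263 - 82429) = 1/(-82692) = -1/82692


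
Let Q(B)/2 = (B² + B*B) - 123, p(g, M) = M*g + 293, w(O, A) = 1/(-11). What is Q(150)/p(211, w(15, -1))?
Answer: 164549/502 ≈ 327.79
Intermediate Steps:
w(O, A) = -1/11
p(g, M) = 293 + M*g
Q(B) = -246 + 4*B² (Q(B) = 2*((B² + B*B) - 123) = 2*((B² + B²) - 123) = 2*(2*B² - 123) = 2*(-123 + 2*B²) = -246 + 4*B²)
Q(150)/p(211, w(15, -1)) = (-246 + 4*150²)/(293 - 1/11*211) = (-246 + 4*22500)/(293 - 211/11) = (-246 + 90000)/(3012/11) = 89754*(11/3012) = 164549/502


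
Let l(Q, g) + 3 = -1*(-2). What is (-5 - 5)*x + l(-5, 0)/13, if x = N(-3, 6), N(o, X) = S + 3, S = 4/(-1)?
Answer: 129/13 ≈ 9.9231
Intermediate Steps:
S = -4 (S = 4*(-1) = -4)
l(Q, g) = -1 (l(Q, g) = -3 - 1*(-2) = -3 + 2 = -1)
N(o, X) = -1 (N(o, X) = -4 + 3 = -1)
x = -1
(-5 - 5)*x + l(-5, 0)/13 = (-5 - 5)*(-1) - 1/13 = -10*(-1) - 1*1/13 = 10 - 1/13 = 129/13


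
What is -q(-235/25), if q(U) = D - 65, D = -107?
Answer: 172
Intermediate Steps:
q(U) = -172 (q(U) = -107 - 65 = -172)
-q(-235/25) = -1*(-172) = 172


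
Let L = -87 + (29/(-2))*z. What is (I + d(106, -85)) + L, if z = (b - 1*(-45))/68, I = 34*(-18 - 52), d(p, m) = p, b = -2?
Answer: -322343/136 ≈ -2370.2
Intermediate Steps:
I = -2380 (I = 34*(-70) = -2380)
z = 43/68 (z = (-2 - 1*(-45))/68 = (-2 + 45)*(1/68) = 43*(1/68) = 43/68 ≈ 0.63235)
L = -13079/136 (L = -87 + (29/(-2))*(43/68) = -87 + (29*(-½))*(43/68) = -87 - 29/2*43/68 = -87 - 1247/136 = -13079/136 ≈ -96.169)
(I + d(106, -85)) + L = (-2380 + 106) - 13079/136 = -2274 - 13079/136 = -322343/136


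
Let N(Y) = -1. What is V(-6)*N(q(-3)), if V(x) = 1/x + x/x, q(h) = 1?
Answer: -⅚ ≈ -0.83333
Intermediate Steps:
V(x) = 1 + 1/x (V(x) = 1/x + 1 = 1 + 1/x)
V(-6)*N(q(-3)) = ((1 - 6)/(-6))*(-1) = -⅙*(-5)*(-1) = (⅚)*(-1) = -⅚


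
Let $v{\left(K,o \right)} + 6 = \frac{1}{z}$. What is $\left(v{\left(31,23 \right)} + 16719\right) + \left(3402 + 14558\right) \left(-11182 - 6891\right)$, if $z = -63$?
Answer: $- \frac{20448185122}{63} \approx -3.2457 \cdot 10^{8}$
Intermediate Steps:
$v{\left(K,o \right)} = - \frac{379}{63}$ ($v{\left(K,o \right)} = -6 + \frac{1}{-63} = -6 - \frac{1}{63} = - \frac{379}{63}$)
$\left(v{\left(31,23 \right)} + 16719\right) + \left(3402 + 14558\right) \left(-11182 - 6891\right) = \left(- \frac{379}{63} + 16719\right) + \left(3402 + 14558\right) \left(-11182 - 6891\right) = \frac{1052918}{63} + 17960 \left(-18073\right) = \frac{1052918}{63} - 324591080 = - \frac{20448185122}{63}$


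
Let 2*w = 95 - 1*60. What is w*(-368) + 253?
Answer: -6187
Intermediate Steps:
w = 35/2 (w = (95 - 1*60)/2 = (95 - 60)/2 = (½)*35 = 35/2 ≈ 17.500)
w*(-368) + 253 = (35/2)*(-368) + 253 = -6440 + 253 = -6187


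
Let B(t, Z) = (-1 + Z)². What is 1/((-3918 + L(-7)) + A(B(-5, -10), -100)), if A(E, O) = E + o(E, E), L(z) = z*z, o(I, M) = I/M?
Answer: -1/3747 ≈ -0.00026688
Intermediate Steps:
L(z) = z²
A(E, O) = 1 + E (A(E, O) = E + E/E = E + 1 = 1 + E)
1/((-3918 + L(-7)) + A(B(-5, -10), -100)) = 1/((-3918 + (-7)²) + (1 + (-1 - 10)²)) = 1/((-3918 + 49) + (1 + (-11)²)) = 1/(-3869 + (1 + 121)) = 1/(-3869 + 122) = 1/(-3747) = -1/3747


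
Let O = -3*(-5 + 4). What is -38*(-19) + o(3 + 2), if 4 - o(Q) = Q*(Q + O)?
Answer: 686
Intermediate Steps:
O = 3 (O = -3*(-1) = 3)
o(Q) = 4 - Q*(3 + Q) (o(Q) = 4 - Q*(Q + 3) = 4 - Q*(3 + Q))
-38*(-19) + o(3 + 2) = -38*(-19) + (4 - (3 + 2)² - 3*(3 + 2)) = 722 + (4 - 1*5² - 3*5) = 722 + (4 - 1*25 - 15) = 722 + (4 - 25 - 15) = 722 - 36 = 686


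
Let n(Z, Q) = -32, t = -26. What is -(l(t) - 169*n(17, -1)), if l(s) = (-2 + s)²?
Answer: -6192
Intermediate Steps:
-(l(t) - 169*n(17, -1)) = -((-2 - 26)² - 169*(-32)) = -((-28)² + 5408) = -(784 + 5408) = -1*6192 = -6192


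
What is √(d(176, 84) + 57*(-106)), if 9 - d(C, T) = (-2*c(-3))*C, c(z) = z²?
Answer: I*√2865 ≈ 53.526*I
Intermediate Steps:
d(C, T) = 9 + 18*C (d(C, T) = 9 - (-2*(-3)²)*C = 9 - (-2*9)*C = 9 - (-18)*C = 9 + 18*C)
√(d(176, 84) + 57*(-106)) = √((9 + 18*176) + 57*(-106)) = √((9 + 3168) - 6042) = √(3177 - 6042) = √(-2865) = I*√2865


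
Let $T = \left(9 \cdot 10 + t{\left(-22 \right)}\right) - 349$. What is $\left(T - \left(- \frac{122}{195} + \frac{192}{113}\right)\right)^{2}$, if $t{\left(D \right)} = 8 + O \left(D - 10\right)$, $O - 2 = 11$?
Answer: $\frac{216707811558001}{485541225} \approx 4.4632 \cdot 10^{5}$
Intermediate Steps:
$O = 13$ ($O = 2 + 11 = 13$)
$t{\left(D \right)} = -122 + 13 D$ ($t{\left(D \right)} = 8 + 13 \left(D - 10\right) = 8 + 13 \left(-10 + D\right) = 8 + \left(-130 + 13 D\right) = -122 + 13 D$)
$T = -667$ ($T = \left(9 \cdot 10 + \left(-122 + 13 \left(-22\right)\right)\right) - 349 = \left(90 - 408\right) - 349 = -318 - 349 = -667$)
$\left(T - \left(- \frac{122}{195} + \frac{192}{113}\right)\right)^{2} = \left(-667 - \left(- \frac{122}{195} + \frac{192}{113}\right)\right)^{2} = \left(-667 - \frac{23654}{22035}\right)^{2} = \left(- \frac{14720999}{22035}\right)^{2} = \frac{216707811558001}{485541225}$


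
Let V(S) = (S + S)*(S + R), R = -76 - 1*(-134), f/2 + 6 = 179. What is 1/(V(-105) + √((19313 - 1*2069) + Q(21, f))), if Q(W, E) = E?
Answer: 987/9739931 - √17590/97399310 ≈ 9.9974e-5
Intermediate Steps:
f = 346 (f = -12 + 2*179 = -12 + 358 = 346)
R = 58 (R = -76 + 134 = 58)
V(S) = 2*S*(58 + S) (V(S) = (S + S)*(S + 58) = (2*S)*(58 + S) = 2*S*(58 + S))
1/(V(-105) + √((19313 - 1*2069) + Q(21, f))) = 1/(2*(-105)*(58 - 105) + √((19313 - 1*2069) + 346)) = 1/(2*(-105)*(-47) + √((19313 - 2069) + 346)) = 1/(9870 + √(17244 + 346)) = 1/(9870 + √17590)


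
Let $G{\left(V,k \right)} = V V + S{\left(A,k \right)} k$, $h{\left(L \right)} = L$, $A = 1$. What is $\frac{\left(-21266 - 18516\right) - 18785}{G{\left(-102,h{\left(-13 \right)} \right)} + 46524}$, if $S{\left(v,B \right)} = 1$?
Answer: $- \frac{58567}{56915} \approx -1.029$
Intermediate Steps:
$G{\left(V,k \right)} = k + V^{2}$ ($G{\left(V,k \right)} = V V + 1 k = V^{2} + k = k + V^{2}$)
$\frac{\left(-21266 - 18516\right) - 18785}{G{\left(-102,h{\left(-13 \right)} \right)} + 46524} = \frac{\left(-21266 - 18516\right) - 18785}{\left(-13 + \left(-102\right)^{2}\right) + 46524} = \frac{-39782 - 18785}{\left(-13 + 10404\right) + 46524} = - \frac{58567}{10391 + 46524} = - \frac{58567}{56915}$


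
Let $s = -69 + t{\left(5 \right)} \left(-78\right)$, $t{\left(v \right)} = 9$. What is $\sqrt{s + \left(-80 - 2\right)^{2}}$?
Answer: $\sqrt{5953} \approx 77.156$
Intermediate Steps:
$s = -771$ ($s = -69 + 9 \left(-78\right) = -69 - 702 = -771$)
$\sqrt{s + \left(-80 - 2\right)^{2}} = \sqrt{-771 + \left(-80 - 2\right)^{2}} = \sqrt{-771 + \left(-82\right)^{2}} = \sqrt{-771 + 6724} = \sqrt{5953}$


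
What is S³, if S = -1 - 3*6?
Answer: -6859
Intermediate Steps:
S = -19 (S = -1 - 18 = -19)
S³ = (-19)³ = -6859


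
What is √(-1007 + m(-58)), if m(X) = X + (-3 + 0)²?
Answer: 4*I*√66 ≈ 32.496*I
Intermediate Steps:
m(X) = 9 + X (m(X) = X + (-3)² = X + 9 = 9 + X)
√(-1007 + m(-58)) = √(-1007 + (9 - 58)) = √(-1007 - 49) = √(-1056) = 4*I*√66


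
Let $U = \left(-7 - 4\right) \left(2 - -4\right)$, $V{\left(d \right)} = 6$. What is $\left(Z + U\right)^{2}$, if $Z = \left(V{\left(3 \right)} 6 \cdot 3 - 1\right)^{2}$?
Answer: $129572689$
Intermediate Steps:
$U = -66$ ($U = - 11 \left(2 + 4\right) = \left(-11\right) 6 = -66$)
$Z = 11449$ ($Z = \left(6 \cdot 6 \cdot 3 - 1\right)^{2} = \left(36 \cdot 3 - 1\right)^{2} = \left(108 - 1\right)^{2} = 107^{2} = 11449$)
$\left(Z + U\right)^{2} = \left(11449 - 66\right)^{2} = 11383^{2} = 129572689$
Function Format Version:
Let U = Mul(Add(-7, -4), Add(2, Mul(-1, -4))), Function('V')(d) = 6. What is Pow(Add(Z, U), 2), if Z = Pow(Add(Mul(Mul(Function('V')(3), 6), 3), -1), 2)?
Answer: 129572689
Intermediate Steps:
U = -66 (U = Mul(-11, Add(2, 4)) = Mul(-11, 6) = -66)
Z = 11449 (Z = Pow(Add(Mul(Mul(6, 6), 3), -1), 2) = Pow(Add(Mul(36, 3), -1), 2) = Pow(Add(108, -1), 2) = Pow(107, 2) = 11449)
Pow(Add(Z, U), 2) = Pow(Add(11449, -66), 2) = Pow(11383, 2) = 129572689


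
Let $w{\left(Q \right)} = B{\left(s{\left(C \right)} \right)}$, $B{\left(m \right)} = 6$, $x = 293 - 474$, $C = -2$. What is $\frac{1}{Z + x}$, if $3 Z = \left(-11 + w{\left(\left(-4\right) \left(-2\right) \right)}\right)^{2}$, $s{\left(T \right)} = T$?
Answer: $- \frac{3}{518} \approx -0.0057915$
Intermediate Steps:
$x = -181$
$w{\left(Q \right)} = 6$
$Z = \frac{25}{3}$ ($Z = \frac{\left(-11 + 6\right)^{2}}{3} = \frac{\left(-5\right)^{2}}{3} = \frac{1}{3} \cdot 25 = \frac{25}{3} \approx 8.3333$)
$\frac{1}{Z + x} = \frac{1}{\frac{25}{3} - 181} = \frac{1}{- \frac{518}{3}} = - \frac{3}{518}$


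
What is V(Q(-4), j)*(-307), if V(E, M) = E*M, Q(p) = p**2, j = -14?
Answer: 68768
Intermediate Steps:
V(Q(-4), j)*(-307) = ((-4)**2*(-14))*(-307) = (16*(-14))*(-307) = -224*(-307) = 68768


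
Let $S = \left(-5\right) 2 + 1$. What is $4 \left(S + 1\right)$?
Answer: $-32$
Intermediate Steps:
$S = -9$ ($S = -10 + 1 = -9$)
$4 \left(S + 1\right) = 4 \left(-9 + 1\right) = 4 \left(-8\right) = -32$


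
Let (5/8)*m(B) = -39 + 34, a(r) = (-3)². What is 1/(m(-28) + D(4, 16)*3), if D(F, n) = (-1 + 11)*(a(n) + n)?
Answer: 1/742 ≈ 0.0013477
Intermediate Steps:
a(r) = 9
D(F, n) = 90 + 10*n (D(F, n) = (-1 + 11)*(9 + n) = 10*(9 + n) = 90 + 10*n)
m(B) = -8 (m(B) = 8*(-39 + 34)/5 = (8/5)*(-5) = -8)
1/(m(-28) + D(4, 16)*3) = 1/(-8 + (90 + 10*16)*3) = 1/(-8 + (90 + 160)*3) = 1/(-8 + 250*3) = 1/(-8 + 750) = 1/742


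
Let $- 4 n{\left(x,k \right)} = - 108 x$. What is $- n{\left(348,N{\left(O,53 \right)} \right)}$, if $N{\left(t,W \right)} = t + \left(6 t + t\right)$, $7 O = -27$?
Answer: $-9396$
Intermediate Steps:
$O = - \frac{27}{7}$ ($O = \frac{1}{7} \left(-27\right) = - \frac{27}{7} \approx -3.8571$)
$N{\left(t,W \right)} = 8 t$ ($N{\left(t,W \right)} = t + 7 t = 8 t$)
$n{\left(x,k \right)} = 27 x$ ($n{\left(x,k \right)} = - \frac{\left(-108\right) x}{4} = 27 x$)
$- n{\left(348,N{\left(O,53 \right)} \right)} = - 27 \cdot 348 = \left(-1\right) 9396 = -9396$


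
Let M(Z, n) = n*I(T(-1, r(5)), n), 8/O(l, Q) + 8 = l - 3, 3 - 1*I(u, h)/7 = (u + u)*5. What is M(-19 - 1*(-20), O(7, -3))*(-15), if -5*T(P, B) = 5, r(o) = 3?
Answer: 2730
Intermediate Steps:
T(P, B) = -1 (T(P, B) = -1/5*5 = -1)
I(u, h) = 21 - 70*u (I(u, h) = 21 - 7*(u + u)*5 = 21 - 7*2*u*5 = 21 - 70*u)
O(l, Q) = 8/(-11 + l) (O(l, Q) = 8/(-8 + (l - 3)) = 8/(-8 + (-3 + l)) = 8/(-11 + l))
M(Z, n) = 91*n (M(Z, n) = n*(21 - 70*(-1)) = n*(21 + 70) = n*91 = 91*n)
M(-19 - 1*(-20), O(7, -3))*(-15) = (91*(8/(-11 + 7)))*(-15) = (91*(8/(-4)))*(-15) = (91*(8*(-1/4)))*(-15) = (91*(-2))*(-15) = -182*(-15) = 2730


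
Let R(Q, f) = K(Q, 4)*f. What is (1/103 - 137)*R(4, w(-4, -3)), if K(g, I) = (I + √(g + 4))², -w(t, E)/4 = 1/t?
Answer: -338640/103 - 225760*√2/103 ≈ -6387.5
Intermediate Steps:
w(t, E) = -4/t
K(g, I) = (I + √(4 + g))²
R(Q, f) = f*(4 + √(4 + Q))² (R(Q, f) = (4 + √(4 + Q))²*f = f*(4 + √(4 + Q))²)
(1/103 - 137)*R(4, w(-4, -3)) = (1/103 - 137)*((-4/(-4))*(4 + √(4 + 4))²) = (1/103 - 137)*((-4*(-¼))*(4 + √8)²) = -14110*(4 + 2*√2)²/103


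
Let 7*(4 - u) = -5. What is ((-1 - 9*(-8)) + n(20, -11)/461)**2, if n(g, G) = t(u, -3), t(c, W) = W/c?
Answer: 129624481156/25715041 ≈ 5040.8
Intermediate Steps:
u = 33/7 (u = 4 - 1/7*(-5) = 4 + 5/7 = 33/7 ≈ 4.7143)
n(g, G) = -7/11 (n(g, G) = -3/33/7 = -3*7/33 = -7/11)
((-1 - 9*(-8)) + n(20, -11)/461)**2 = ((-1 - 9*(-8)) - 7/11/461)**2 = ((-1 + 72) - 7/11*1/461)**2 = (71 - 7/5071)**2 = (360034/5071)**2 = 129624481156/25715041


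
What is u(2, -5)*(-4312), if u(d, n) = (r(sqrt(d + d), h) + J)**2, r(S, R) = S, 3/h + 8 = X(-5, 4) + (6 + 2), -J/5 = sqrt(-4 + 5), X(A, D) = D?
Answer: -38808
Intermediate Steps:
J = -5 (J = -5*sqrt(-4 + 5) = -5*sqrt(1) = -5*1 = -5)
h = 3/4 (h = 3/(-8 + (4 + (6 + 2))) = 3/(-8 + (4 + 8)) = 3/(-8 + 12) = 3/4 ≈ 0.75000)
u(d, n) = (-5 + sqrt(2)*sqrt(d))**2 (u(d, n) = (sqrt(d + d) - 5)**2 = (sqrt(2*d) - 5)**2 = (sqrt(2)*sqrt(d) - 5)**2 = (-5 + sqrt(2)*sqrt(d))**2)
u(2, -5)*(-4312) = (-5 + sqrt(2)*sqrt(2))**2*(-4312) = (-5 + 2)**2*(-4312) = (-3)**2*(-4312) = 9*(-4312) = -38808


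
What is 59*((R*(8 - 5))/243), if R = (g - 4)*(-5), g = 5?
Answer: -295/81 ≈ -3.6420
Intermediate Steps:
R = -5 (R = (5 - 4)*(-5) = 1*(-5) = -5)
59*((R*(8 - 5))/243) = 59*(-5*(8 - 5)/243) = 59*(-5*3*(1/243)) = 59*(-15*1/243) = 59*(-5/81) = -295/81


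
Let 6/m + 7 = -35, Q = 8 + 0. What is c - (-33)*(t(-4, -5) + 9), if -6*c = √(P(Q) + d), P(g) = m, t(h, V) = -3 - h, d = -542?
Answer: 330 - I*√26565/42 ≈ 330.0 - 3.8807*I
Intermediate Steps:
Q = 8
m = -⅐ (m = 6/(-7 - 35) = 6/(-42) = 6*(-1/42) = -⅐ ≈ -0.14286)
P(g) = -⅐
c = -I*√26565/42 (c = -√(-⅐ - 542)/6 = -I*√26565/42 ≈ -3.8807*I)
c - (-33)*(t(-4, -5) + 9) = -I*√26565/42 - (-33)*((-3 - 1*(-4)) + 9) = -I*√26565/42 - (-33)*((-3 + 4) + 9) = -I*√26565/42 - (-33)*(1 + 9) = -I*√26565/42 - (-33)*10 = -I*√26565/42 - 1*(-330) = -I*√26565/42 + 330 = 330 - I*√26565/42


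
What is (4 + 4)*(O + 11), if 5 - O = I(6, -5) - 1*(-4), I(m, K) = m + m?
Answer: 0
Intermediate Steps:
I(m, K) = 2*m
O = -11 (O = 5 - (2*6 - 1*(-4)) = 5 - (12 + 4) = 5 - 1*16 = 5 - 16 = -11)
(4 + 4)*(O + 11) = (4 + 4)*(-11 + 11) = 8*0 = 0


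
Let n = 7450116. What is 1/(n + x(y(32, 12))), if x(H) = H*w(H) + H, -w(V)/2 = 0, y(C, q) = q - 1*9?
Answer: 1/7450119 ≈ 1.3423e-7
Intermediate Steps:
y(C, q) = -9 + q (y(C, q) = q - 9 = -9 + q)
w(V) = 0 (w(V) = -2*0 = 0)
x(H) = H (x(H) = H*0 + H = 0 + H = H)
1/(n + x(y(32, 12))) = 1/(7450116 + (-9 + 12)) = 1/(7450116 + 3) = 1/7450119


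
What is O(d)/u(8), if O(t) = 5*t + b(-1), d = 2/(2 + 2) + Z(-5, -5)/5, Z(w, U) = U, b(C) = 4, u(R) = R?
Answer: 3/16 ≈ 0.18750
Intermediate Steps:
d = -½ (d = 2/(2 + 2) - 5/5 = 2/4 - 5*⅕ = 2*(¼) - 1 = ½ - 1 = -½ ≈ -0.50000)
O(t) = 4 + 5*t (O(t) = 5*t + 4 = 4 + 5*t)
O(d)/u(8) = (4 + 5*(-½))/8 = (4 - 5/2)/8 = (⅛)*(3/2) = 3/16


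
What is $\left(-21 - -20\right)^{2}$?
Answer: $1$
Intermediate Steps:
$\left(-21 - -20\right)^{2} = \left(-21 + 20\right)^{2} = \left(-1\right)^{2} = 1$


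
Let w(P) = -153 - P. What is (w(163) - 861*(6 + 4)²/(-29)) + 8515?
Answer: 323871/29 ≈ 11168.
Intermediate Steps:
(w(163) - 861*(6 + 4)²/(-29)) + 8515 = ((-153 - 1*163) - 861*(6 + 4)²/(-29)) + 8515 = ((-153 - 163) - 861*10²*(-1)/29) + 8515 = (-316 - 86100*(-1)/29) + 8515 = (-316 - 861*(-100/29)) + 8515 = (-316 + 86100/29) + 8515 = 76936/29 + 8515 = 323871/29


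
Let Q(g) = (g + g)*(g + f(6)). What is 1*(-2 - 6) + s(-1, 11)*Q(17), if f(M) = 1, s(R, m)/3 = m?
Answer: 20188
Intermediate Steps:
s(R, m) = 3*m
Q(g) = 2*g*(1 + g) (Q(g) = (g + g)*(g + 1) = (2*g)*(1 + g) = 2*g*(1 + g))
1*(-2 - 6) + s(-1, 11)*Q(17) = 1*(-2 - 6) + (3*11)*(2*17*(1 + 17)) = 1*(-8) + 33*(2*17*18) = -8 + 33*612 = -8 + 20196 = 20188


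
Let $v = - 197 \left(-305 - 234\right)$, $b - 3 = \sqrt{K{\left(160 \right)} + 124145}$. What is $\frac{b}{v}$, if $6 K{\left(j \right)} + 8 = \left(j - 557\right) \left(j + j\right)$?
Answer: $\frac{3}{106183} + \frac{\sqrt{926733}}{318549} \approx 0.0030503$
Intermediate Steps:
$K{\left(j \right)} = - \frac{4}{3} + \frac{j \left(-557 + j\right)}{3}$ ($K{\left(j \right)} = - \frac{4}{3} + \frac{\left(j - 557\right) \left(j + j\right)}{6} = - \frac{4}{3} + \frac{\left(-557 + j\right) 2 j}{6} = - \frac{4}{3} + \frac{2 j \left(-557 + j\right)}{6} = - \frac{4}{3} + \frac{j \left(-557 + j\right)}{3}$)
$b = 3 + \frac{\sqrt{926733}}{3}$ ($b = 3 + \sqrt{\left(- \frac{4}{3} - \frac{89120}{3} + \frac{160^{2}}{3}\right) + 124145} = 3 + \sqrt{\left(- \frac{4}{3} - \frac{89120}{3} + \frac{1}{3} \cdot 25600\right) + 124145} = 3 + \sqrt{\left(- \frac{4}{3} - \frac{89120}{3} + \frac{25600}{3}\right) + 124145} = 3 + \sqrt{- \frac{63524}{3} + 124145} = 3 + \sqrt{\frac{308911}{3}} = 3 + \frac{\sqrt{926733}}{3} \approx 323.89$)
$v = 106183$ ($v = \left(-197\right) \left(-539\right) = 106183$)
$\frac{b}{v} = \frac{3 + \frac{\sqrt{926733}}{3}}{106183} = \left(3 + \frac{\sqrt{926733}}{3}\right) \frac{1}{106183} = \frac{3}{106183} + \frac{\sqrt{926733}}{318549}$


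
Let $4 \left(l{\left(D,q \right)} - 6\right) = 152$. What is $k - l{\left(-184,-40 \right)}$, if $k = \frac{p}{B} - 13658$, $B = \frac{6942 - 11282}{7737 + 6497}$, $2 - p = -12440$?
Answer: $- \frac{59141527}{1085} \approx -54508.0$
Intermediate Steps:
$p = 12442$ ($p = 2 - -12440 = 2 + 12440 = 12442$)
$B = - \frac{2170}{7117}$ ($B = - \frac{4340}{14234} = \left(-4340\right) \frac{1}{14234} = - \frac{2170}{7117} \approx -0.3049$)
$l{\left(D,q \right)} = 44$ ($l{\left(D,q \right)} = 6 + \frac{1}{4} \cdot 152 = 6 + 38 = 44$)
$k = - \frac{59093787}{1085}$ ($k = \frac{12442}{- \frac{2170}{7117}} - 13658 = 12442 \left(- \frac{7117}{2170}\right) - 13658 = - \frac{44274857}{1085} - 13658 = - \frac{59093787}{1085} \approx -54464.0$)
$k - l{\left(-184,-40 \right)} = - \frac{59093787}{1085} - 44 = - \frac{59141527}{1085}$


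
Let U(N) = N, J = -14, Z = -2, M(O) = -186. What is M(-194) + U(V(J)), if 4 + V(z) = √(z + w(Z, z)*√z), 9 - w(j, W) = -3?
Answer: -190 + √(-14 + 12*I*√14) ≈ -185.94 + 5.5241*I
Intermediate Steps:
w(j, W) = 12 (w(j, W) = 9 - 1*(-3) = 9 + 3 = 12)
V(z) = -4 + √(z + 12*√z)
M(-194) + U(V(J)) = -186 + (-4 + √(-14 + 12*√(-14))) = -186 + (-4 + √(-14 + 12*(I*√14))) = -186 + (-4 + √(-14 + 12*I*√14)) = -190 + √(-14 + 12*I*√14)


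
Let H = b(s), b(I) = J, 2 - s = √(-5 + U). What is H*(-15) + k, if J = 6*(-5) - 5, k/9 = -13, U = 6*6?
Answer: 408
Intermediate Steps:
U = 36
k = -117 (k = 9*(-13) = -117)
J = -35 (J = -30 - 5 = -35)
s = 2 - √31 (s = 2 - √(-5 + 36) = 2 - √31 ≈ -3.5678)
b(I) = -35
H = -35
H*(-15) + k = -35*(-15) - 117 = 525 - 117 = 408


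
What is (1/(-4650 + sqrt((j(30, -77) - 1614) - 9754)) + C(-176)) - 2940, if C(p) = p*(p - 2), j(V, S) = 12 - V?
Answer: 307071375559/10816943 - I*sqrt(11386)/21633886 ≈ 28388.0 - 4.9323e-6*I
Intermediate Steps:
C(p) = p*(-2 + p)
(1/(-4650 + sqrt((j(30, -77) - 1614) - 9754)) + C(-176)) - 2940 = (1/(-4650 + sqrt(((12 - 1*30) - 1614) - 9754)) - 176*(-2 - 176)) - 2940 = (1/(-4650 + sqrt(((12 - 30) - 1614) - 9754)) - 176*(-178)) - 2940 = (1/(-4650 + sqrt((-18 - 1614) - 9754)) + 31328) - 2940 = (1/(-4650 + sqrt(-1632 - 9754)) + 31328) - 2940 = (1/(-4650 + sqrt(-11386)) + 31328) - 2940 = (1/(-4650 + I*sqrt(11386)) + 31328) - 2940 = (31328 + 1/(-4650 + I*sqrt(11386))) - 2940 = 28388 + 1/(-4650 + I*sqrt(11386))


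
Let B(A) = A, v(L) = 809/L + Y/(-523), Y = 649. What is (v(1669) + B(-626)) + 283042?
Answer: 246516594918/872887 ≈ 2.8242e+5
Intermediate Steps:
v(L) = -649/523 + 809/L (v(L) = 809/L + 649/(-523) = 809/L + 649*(-1/523) = 809/L - 649/523 = -649/523 + 809/L)
(v(1669) + B(-626)) + 283042 = ((-649/523 + 809/1669) - 626) + 283042 = (-660074/872887 - 626) + 283042 = -547087336/872887 + 283042 = 246516594918/872887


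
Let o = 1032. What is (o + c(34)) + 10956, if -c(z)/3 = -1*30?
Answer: 12078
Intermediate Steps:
c(z) = 90 (c(z) = -(-3)*30 = -3*(-30) = 90)
(o + c(34)) + 10956 = (1032 + 90) + 10956 = 1122 + 10956 = 12078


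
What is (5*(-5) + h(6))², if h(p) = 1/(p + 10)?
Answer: 159201/256 ≈ 621.88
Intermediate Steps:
h(p) = 1/(10 + p)
(5*(-5) + h(6))² = (5*(-5) + 1/(10 + 6))² = (-25 + 1/16)² = (-399/16)² = 159201/256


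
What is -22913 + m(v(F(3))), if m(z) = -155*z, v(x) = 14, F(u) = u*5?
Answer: -25083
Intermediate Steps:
F(u) = 5*u
-22913 + m(v(F(3))) = -22913 - 155*14 = -22913 - 2170 = -25083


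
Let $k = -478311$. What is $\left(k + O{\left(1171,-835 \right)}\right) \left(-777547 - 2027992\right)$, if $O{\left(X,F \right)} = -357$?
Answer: $1342921742052$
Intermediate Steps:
$\left(k + O{\left(1171,-835 \right)}\right) \left(-777547 - 2027992\right) = \left(-478311 - 357\right) \left(-777547 - 2027992\right) = \left(-478668\right) \left(-2805539\right) = 1342921742052$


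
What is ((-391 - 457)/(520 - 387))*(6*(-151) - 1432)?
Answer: 283232/19 ≈ 14907.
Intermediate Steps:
((-391 - 457)/(520 - 387))*(6*(-151) - 1432) = (-848/133)*(-906 - 1432) = -848*1/133*(-2338) = -848/133*(-2338) = 283232/19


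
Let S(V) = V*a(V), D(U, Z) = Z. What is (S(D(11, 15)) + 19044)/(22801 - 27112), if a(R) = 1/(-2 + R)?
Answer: -82529/18681 ≈ -4.4178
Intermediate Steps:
S(V) = V/(-2 + V)
(S(D(11, 15)) + 19044)/(22801 - 27112) = (15/(-2 + 15) + 19044)/(22801 - 27112) = (15/13 + 19044)/(-4311) = (15*(1/13) + 19044)*(-1/4311) = (15/13 + 19044)*(-1/4311) = (247587/13)*(-1/4311) = -82529/18681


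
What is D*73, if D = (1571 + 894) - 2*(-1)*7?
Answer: 180967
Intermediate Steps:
D = 2479 (D = 2465 + 2*7 = 2465 + 14 = 2479)
D*73 = 2479*73 = 180967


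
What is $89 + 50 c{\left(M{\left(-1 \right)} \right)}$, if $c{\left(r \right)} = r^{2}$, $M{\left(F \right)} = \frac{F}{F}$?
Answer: $139$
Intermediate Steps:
$M{\left(F \right)} = 1$
$89 + 50 c{\left(M{\left(-1 \right)} \right)} = 89 + 50 \cdot 1^{2} = 89 + 50 \cdot 1 = 89 + 50 = 139$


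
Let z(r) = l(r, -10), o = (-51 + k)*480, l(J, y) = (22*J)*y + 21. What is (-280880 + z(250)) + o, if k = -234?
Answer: -472659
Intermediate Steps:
l(J, y) = 21 + 22*J*y (l(J, y) = 22*J*y + 21 = 21 + 22*J*y)
o = -136800 (o = (-51 - 234)*480 = -285*480 = -136800)
z(r) = 21 - 220*r (z(r) = 21 + 22*r*(-10) = 21 - 220*r)
(-280880 + z(250)) + o = (-280880 + (21 - 220*250)) - 136800 = (-280880 + (21 - 55000)) - 136800 = (-280880 - 54979) - 136800 = -335859 - 136800 = -472659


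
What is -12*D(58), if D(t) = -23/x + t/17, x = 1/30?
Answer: 140064/17 ≈ 8239.1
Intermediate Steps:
x = 1/30 ≈ 0.033333
D(t) = -690 + t/17 (D(t) = -23/1/30 + t/17 = -23*30 + t*(1/17) = -690 + t/17)
-12*D(58) = -12*(-690 + (1/17)*58) = -12*(-690 + 58/17) = -12*(-11672/17) = 140064/17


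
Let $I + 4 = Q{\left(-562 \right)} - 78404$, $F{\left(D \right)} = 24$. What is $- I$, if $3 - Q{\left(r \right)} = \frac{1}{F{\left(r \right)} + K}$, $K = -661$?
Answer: $\frac{49943984}{637} \approx 78405.0$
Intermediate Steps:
$Q{\left(r \right)} = \frac{1912}{637}$ ($Q{\left(r \right)} = 3 - \frac{1}{24 - 661} = 3 - \frac{1}{-637} = 3 - - \frac{1}{637} = 3 + \frac{1}{637} = \frac{1912}{637}$)
$I = - \frac{49943984}{637}$ ($I = -4 + \left(\frac{1912}{637} - 78404\right) = -4 - \frac{49941436}{637} = - \frac{49943984}{637} \approx -78405.0$)
$- I = \left(-1\right) \left(- \frac{49943984}{637}\right) = \frac{49943984}{637}$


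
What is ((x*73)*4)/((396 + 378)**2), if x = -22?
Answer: -1606/149769 ≈ -0.010723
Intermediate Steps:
((x*73)*4)/((396 + 378)**2) = (-22*73*4)/((396 + 378)**2) = (-1606*4)/(774**2) = -6424/599076 = -6424*1/599076 = -1606/149769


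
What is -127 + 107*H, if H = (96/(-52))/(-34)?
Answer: -26783/221 ≈ -121.19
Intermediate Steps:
H = 12/221 (H = (96*(-1/52))*(-1/34) = -24/13*(-1/34) = 12/221 ≈ 0.054299)
-127 + 107*H = -127 + 107*(12/221) = -127 + 1284/221 = -26783/221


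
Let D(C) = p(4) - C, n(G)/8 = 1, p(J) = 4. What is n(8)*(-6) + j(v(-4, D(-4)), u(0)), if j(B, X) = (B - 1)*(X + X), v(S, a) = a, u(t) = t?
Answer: -48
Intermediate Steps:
n(G) = 8 (n(G) = 8*1 = 8)
D(C) = 4 - C
j(B, X) = 2*X*(-1 + B) (j(B, X) = (-1 + B)*(2*X) = 2*X*(-1 + B))
n(8)*(-6) + j(v(-4, D(-4)), u(0)) = 8*(-6) + 2*0*(-1 + (4 - 1*(-4))) = -48 + 2*0*(-1 + (4 + 4)) = -48 + 2*0*(-1 + 8) = -48 + 2*0*7 = -48 + 0 = -48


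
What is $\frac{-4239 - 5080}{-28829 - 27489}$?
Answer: $\frac{9319}{56318} \approx 0.16547$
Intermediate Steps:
$\frac{-4239 - 5080}{-28829 - 27489} = - \frac{9319}{-56318} = \left(-9319\right) \left(- \frac{1}{56318}\right) = \frac{9319}{56318}$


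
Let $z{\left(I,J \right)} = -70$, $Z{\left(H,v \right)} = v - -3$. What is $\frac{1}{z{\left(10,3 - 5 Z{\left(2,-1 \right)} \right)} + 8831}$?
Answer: $\frac{1}{8761} \approx 0.00011414$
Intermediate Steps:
$Z{\left(H,v \right)} = 3 + v$ ($Z{\left(H,v \right)} = v + 3 = 3 + v$)
$\frac{1}{z{\left(10,3 - 5 Z{\left(2,-1 \right)} \right)} + 8831} = \frac{1}{-70 + 8831} = \frac{1}{8761}$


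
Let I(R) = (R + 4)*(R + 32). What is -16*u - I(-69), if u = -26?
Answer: -1989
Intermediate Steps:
I(R) = (4 + R)*(32 + R)
-16*u - I(-69) = -16*(-26) - (128 + (-69)² + 36*(-69)) = 416 - (128 + 4761 - 2484) = 416 - 1*2405 = 416 - 2405 = -1989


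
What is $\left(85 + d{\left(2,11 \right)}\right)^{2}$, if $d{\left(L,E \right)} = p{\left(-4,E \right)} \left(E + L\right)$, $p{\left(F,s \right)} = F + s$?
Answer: $30976$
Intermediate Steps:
$d{\left(L,E \right)} = \left(-4 + E\right) \left(E + L\right)$
$\left(85 + d{\left(2,11 \right)}\right)^{2} = \left(85 + \left(-4 + 11\right) \left(11 + 2\right)\right)^{2} = \left(85 + 7 \cdot 13\right)^{2} = \left(85 + 91\right)^{2} = 176^{2} = 30976$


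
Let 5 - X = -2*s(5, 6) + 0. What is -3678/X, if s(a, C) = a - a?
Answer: -3678/5 ≈ -735.60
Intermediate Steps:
s(a, C) = 0
X = 5 (X = 5 - (-2*0 + 0) = 5 - (0 + 0) = 5 - 1*0 = 5 + 0 = 5)
-3678/X = -3678/5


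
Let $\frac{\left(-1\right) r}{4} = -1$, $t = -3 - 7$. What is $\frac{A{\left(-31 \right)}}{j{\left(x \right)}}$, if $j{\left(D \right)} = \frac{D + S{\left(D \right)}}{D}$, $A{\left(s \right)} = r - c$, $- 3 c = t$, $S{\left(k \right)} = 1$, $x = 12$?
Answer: $\frac{8}{13} \approx 0.61539$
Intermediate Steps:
$t = -10$ ($t = -3 - 7 = -10$)
$c = \frac{10}{3}$ ($c = \left(- \frac{1}{3}\right) \left(-10\right) = \frac{10}{3} \approx 3.3333$)
$r = 4$ ($r = \left(-4\right) \left(-1\right) = 4$)
$A{\left(s \right)} = \frac{2}{3}$ ($A{\left(s \right)} = 4 - \frac{10}{3} = \frac{2}{3}$)
$j{\left(D \right)} = \frac{1 + D}{D}$ ($j{\left(D \right)} = \frac{D + 1}{D} = \frac{1 + D}{D}$)
$\frac{A{\left(-31 \right)}}{j{\left(x \right)}} = \frac{2}{3 \frac{1 + 12}{12}} = \frac{2}{3 \cdot \frac{1}{12} \cdot 13} = \frac{2}{3 \cdot \frac{13}{12}} = \frac{2}{3} \cdot \frac{12}{13} = \frac{8}{13}$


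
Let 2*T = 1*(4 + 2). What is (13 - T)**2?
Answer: 100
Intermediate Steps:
T = 3 (T = (1*(4 + 2))/2 = (1*6)/2 = (1/2)*6 = 3)
(13 - T)**2 = (13 - 1*3)**2 = (13 - 3)**2 = 10**2 = 100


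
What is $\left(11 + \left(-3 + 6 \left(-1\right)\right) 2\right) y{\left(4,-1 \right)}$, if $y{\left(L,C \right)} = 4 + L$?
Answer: $-56$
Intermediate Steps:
$\left(11 + \left(-3 + 6 \left(-1\right)\right) 2\right) y{\left(4,-1 \right)} = \left(11 + \left(-3 + 6 \left(-1\right)\right) 2\right) \left(4 + 4\right) = \left(11 + \left(-3 - 6\right) 2\right) 8 = \left(11 - 18\right) 8 = \left(-7\right) 8 = -56$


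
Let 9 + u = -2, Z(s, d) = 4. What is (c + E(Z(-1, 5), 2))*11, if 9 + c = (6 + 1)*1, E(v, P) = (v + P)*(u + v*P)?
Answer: -220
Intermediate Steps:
u = -11 (u = -9 - 2 = -11)
E(v, P) = (-11 + P*v)*(P + v) (E(v, P) = (v + P)*(-11 + v*P) = (P + v)*(-11 + P*v) = (-11 + P*v)*(P + v))
c = -2 (c = -9 + (6 + 1)*1 = -9 + 7*1 = -9 + 7 = -2)
(c + E(Z(-1, 5), 2))*11 = (-2 + (-11*2 - 11*4 + 2*4² + 4*2²))*11 = (-2 + (-22 - 44 + 2*16 + 4*4))*11 = (-2 + (-22 - 44 + 32 + 16))*11 = (-2 - 18)*11 = -20*11 = -220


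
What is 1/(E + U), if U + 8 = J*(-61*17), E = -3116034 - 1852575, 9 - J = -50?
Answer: -1/5029800 ≈ -1.9882e-7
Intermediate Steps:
J = 59 (J = 9 - 1*(-50) = 9 + 50 = 59)
E = -4968609
U = -61191 (U = -8 + 59*(-61*17) = -8 + 59*(-1037) = -8 - 61183 = -61191)
1/(E + U) = 1/(-4968609 - 61191) = 1/(-5029800) = -1/5029800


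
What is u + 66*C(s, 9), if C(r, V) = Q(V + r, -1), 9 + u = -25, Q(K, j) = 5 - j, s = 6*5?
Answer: 362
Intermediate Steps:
s = 30
u = -34 (u = -9 - 25 = -34)
C(r, V) = 6 (C(r, V) = 5 - 1*(-1) = 5 + 1 = 6)
u + 66*C(s, 9) = -34 + 66*6 = -34 + 396 = 362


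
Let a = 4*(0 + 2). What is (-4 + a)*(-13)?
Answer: -52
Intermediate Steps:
a = 8 (a = 4*2 = 8)
(-4 + a)*(-13) = (-4 + 8)*(-13) = 4*(-13) = -52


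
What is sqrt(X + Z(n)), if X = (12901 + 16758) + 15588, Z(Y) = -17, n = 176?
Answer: sqrt(45230) ≈ 212.67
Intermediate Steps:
X = 45247 (X = 29659 + 15588 = 45247)
sqrt(X + Z(n)) = sqrt(45247 - 17) = sqrt(45230)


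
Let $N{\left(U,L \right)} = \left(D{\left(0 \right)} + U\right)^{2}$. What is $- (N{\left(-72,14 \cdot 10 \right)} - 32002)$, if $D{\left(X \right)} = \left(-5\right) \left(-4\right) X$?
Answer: $26818$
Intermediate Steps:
$D{\left(X \right)} = 20 X$
$N{\left(U,L \right)} = U^{2}$ ($N{\left(U,L \right)} = \left(20 \cdot 0 + U\right)^{2} = \left(0 + U\right)^{2} = U^{2}$)
$- (N{\left(-72,14 \cdot 10 \right)} - 32002) = - (\left(-72\right)^{2} - 32002) = - (5184 - 32002) = \left(-1\right) \left(-26818\right) = 26818$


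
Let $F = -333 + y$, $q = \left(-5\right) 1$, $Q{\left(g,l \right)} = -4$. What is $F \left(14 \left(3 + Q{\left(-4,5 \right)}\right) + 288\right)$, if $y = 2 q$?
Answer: $-93982$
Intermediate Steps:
$q = -5$
$y = -10$ ($y = 2 \left(-5\right) = -10$)
$F = -343$ ($F = -333 - 10 = -343$)
$F \left(14 \left(3 + Q{\left(-4,5 \right)}\right) + 288\right) = - 343 \left(14 \left(3 - 4\right) + 288\right) = - 343 \left(14 \left(-1\right) + 288\right) = - 343 \left(-14 + 288\right) = \left(-343\right) 274 = -93982$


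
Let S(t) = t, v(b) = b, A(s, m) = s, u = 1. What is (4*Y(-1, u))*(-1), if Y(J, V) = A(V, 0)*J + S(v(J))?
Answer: 8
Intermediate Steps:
Y(J, V) = J + J*V (Y(J, V) = V*J + J = J*V + J = J + J*V)
(4*Y(-1, u))*(-1) = (4*(-(1 + 1)))*(-1) = (4*(-1*2))*(-1) = (4*(-2))*(-1) = -8*(-1) = 8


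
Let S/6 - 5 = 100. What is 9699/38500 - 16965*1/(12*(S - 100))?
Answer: -9857781/4081000 ≈ -2.4155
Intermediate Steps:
S = 630 (S = 30 + 6*100 = 30 + 600 = 630)
9699/38500 - 16965*1/(12*(S - 100)) = 9699/38500 - 16965*1/(12*(630 - 100)) = 9699*(1/38500) - 16965/(12*530) = 9699/38500 - 16965/6360 = 9699/38500 - 16965*1/6360 = 9699/38500 - 1131/424 = -9857781/4081000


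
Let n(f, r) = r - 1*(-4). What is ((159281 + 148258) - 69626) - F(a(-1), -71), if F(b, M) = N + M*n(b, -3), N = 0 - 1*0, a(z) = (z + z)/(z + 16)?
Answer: 237984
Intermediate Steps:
a(z) = 2*z/(16 + z) (a(z) = (2*z)/(16 + z) = 2*z/(16 + z))
n(f, r) = 4 + r (n(f, r) = r + 4 = 4 + r)
N = 0 (N = 0 + 0 = 0)
F(b, M) = M (F(b, M) = 0 + M*(4 - 3) = 0 + M*1 = 0 + M = M)
((159281 + 148258) - 69626) - F(a(-1), -71) = ((159281 + 148258) - 69626) - 1*(-71) = (307539 - 69626) + 71 = 237913 + 71 = 237984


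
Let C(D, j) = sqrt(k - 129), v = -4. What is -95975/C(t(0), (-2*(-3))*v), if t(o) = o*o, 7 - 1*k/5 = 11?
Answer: 95975*I*sqrt(149)/149 ≈ 7862.6*I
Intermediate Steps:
k = -20 (k = 35 - 5*11 = 35 - 55 = -20)
t(o) = o**2
C(D, j) = I*sqrt(149) (C(D, j) = sqrt(-20 - 129) = sqrt(-149) = I*sqrt(149))
-95975/C(t(0), (-2*(-3))*v) = -95975*(-I*sqrt(149)/149) = -(-95975)*I*sqrt(149)/149 = 95975*I*sqrt(149)/149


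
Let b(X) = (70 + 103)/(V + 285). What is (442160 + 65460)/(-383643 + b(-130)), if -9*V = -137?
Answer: -1371589240/1036601829 ≈ -1.3232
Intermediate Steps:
V = 137/9 (V = -⅑*(-137) = 137/9 ≈ 15.222)
b(X) = 1557/2702 (b(X) = (70 + 103)/(137/9 + 285) = 173/(2702/9) = 173*(9/2702) = 1557/2702)
(442160 + 65460)/(-383643 + b(-130)) = (442160 + 65460)/(-383643 + 1557/2702) = 507620/(-1036601829/2702) = 507620*(-2702/1036601829) = -1371589240/1036601829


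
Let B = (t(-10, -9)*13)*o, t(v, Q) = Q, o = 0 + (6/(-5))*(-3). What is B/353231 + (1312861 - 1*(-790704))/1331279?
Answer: 3712418169001/2351245062245 ≈ 1.5789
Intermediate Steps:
o = 18/5 (o = 0 + (6*(-⅕))*(-3) = 0 - 6/5*(-3) = 0 + 18/5 = 18/5 ≈ 3.6000)
B = -2106/5 (B = -9*13*(18/5) = -117*18/5 = -2106/5 ≈ -421.20)
B/353231 + (1312861 - 1*(-790704))/1331279 = -2106/5/353231 + (1312861 - 1*(-790704))/1331279 = -2106/5*1/353231 + (1312861 + 790704)*(1/1331279) = -2106/1766155 + 2103565*(1/1331279) = -2106/1766155 + 2103565/1331279 = 3712418169001/2351245062245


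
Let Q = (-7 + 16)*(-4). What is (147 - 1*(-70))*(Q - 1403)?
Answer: -312263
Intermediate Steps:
Q = -36 (Q = 9*(-4) = -36)
(147 - 1*(-70))*(Q - 1403) = (147 - 1*(-70))*(-36 - 1403) = (147 + 70)*(-1439) = 217*(-1439) = -312263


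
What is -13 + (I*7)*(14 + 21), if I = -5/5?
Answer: -258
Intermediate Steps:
I = -1 (I = -5*⅕ = -1)
-13 + (I*7)*(14 + 21) = -13 + (-1*7)*(14 + 21) = -13 - 7*35 = -13 - 245 = -258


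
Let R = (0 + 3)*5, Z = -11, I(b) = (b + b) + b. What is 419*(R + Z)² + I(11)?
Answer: 6737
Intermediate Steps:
I(b) = 3*b (I(b) = 2*b + b = 3*b)
R = 15 (R = 3*5 = 15)
419*(R + Z)² + I(11) = 419*(15 - 11)² + 3*11 = 419*4² + 33 = 419*16 + 33 = 6704 + 33 = 6737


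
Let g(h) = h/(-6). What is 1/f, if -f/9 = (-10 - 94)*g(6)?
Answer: -1/936 ≈ -0.0010684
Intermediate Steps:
g(h) = -h/6 (g(h) = h*(-⅙) = -h/6)
f = -936 (f = -9*(-10 - 94)*(-⅙*6) = -(-936)*(-1) = -9*104 = -936)
1/f = 1/(-936) = -1/936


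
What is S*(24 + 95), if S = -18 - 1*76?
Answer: -11186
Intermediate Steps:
S = -94 (S = -18 - 76 = -94)
S*(24 + 95) = -94*(24 + 95) = -94*119 = -11186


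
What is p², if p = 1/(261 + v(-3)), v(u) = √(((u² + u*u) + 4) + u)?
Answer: (261 + √19)⁻² ≈ 1.4201e-5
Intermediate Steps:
v(u) = √(4 + u + 2*u²) (v(u) = √(((u² + u²) + 4) + u) = √((2*u² + 4) + u) = √((4 + 2*u²) + u) = √(4 + u + 2*u²))
p = 1/(261 + √19) (p = 1/(261 + √(4 - 3 + 2*(-3)²)) = 1/(261 + √(4 - 3 + 2*9)) = 1/(261 + √(4 - 3 + 18)) = 1/(261 + √19) ≈ 0.0037685)
p² = (261/68102 - √19/68102)²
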